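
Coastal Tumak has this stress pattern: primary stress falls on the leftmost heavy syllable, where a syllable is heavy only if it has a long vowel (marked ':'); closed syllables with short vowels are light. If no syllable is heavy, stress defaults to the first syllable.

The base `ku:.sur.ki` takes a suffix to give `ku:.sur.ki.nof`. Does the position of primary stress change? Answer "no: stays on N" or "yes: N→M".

Base `ku:.sur.ki` (3 syllables):
  Weights: 1 ku: H, 2 sur L, 3 ki L.
  Heavy syllables in the domain: 1. The leftmost is syllable 1 (ku:).
  → primary stress on syllable 1.
Suffixed `ku:.sur.ki.nof` (4 syllables):
  Weights: 1 ku: H, 2 sur L, 3 ki L, 4 nof L.
  Heavy syllables in the domain: 1. The leftmost is syllable 1 (ku:).
  → primary stress on syllable 1.

no: stays on 1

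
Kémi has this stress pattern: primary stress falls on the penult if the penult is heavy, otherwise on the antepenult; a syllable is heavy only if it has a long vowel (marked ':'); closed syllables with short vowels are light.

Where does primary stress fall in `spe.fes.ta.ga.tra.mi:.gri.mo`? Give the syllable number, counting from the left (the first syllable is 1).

6

Weights: 6 mi: H, 7 gri L, 8 mo L.
The penult (syllable 7, gri) is light, so stress falls on the antepenult (syllable 6, mi:).
Primary stress: syllable 6 → spe.fes.ta.ga.tra.ˈmi:.gri.mo.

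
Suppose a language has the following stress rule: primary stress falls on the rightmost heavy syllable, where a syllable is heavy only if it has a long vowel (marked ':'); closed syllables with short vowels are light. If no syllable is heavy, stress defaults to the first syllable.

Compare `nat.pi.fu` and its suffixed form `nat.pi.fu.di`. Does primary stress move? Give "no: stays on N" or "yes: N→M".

no: stays on 1

Base `nat.pi.fu` (3 syllables):
  Weights: 1 nat L, 2 pi L, 3 fu L.
  No heavy syllable in the domain; default to the first syllable = syllable 1.
  → primary stress on syllable 1.
Suffixed `nat.pi.fu.di` (4 syllables):
  Weights: 1 nat L, 2 pi L, 3 fu L, 4 di L.
  No heavy syllable in the domain; default to the first syllable = syllable 1.
  → primary stress on syllable 1.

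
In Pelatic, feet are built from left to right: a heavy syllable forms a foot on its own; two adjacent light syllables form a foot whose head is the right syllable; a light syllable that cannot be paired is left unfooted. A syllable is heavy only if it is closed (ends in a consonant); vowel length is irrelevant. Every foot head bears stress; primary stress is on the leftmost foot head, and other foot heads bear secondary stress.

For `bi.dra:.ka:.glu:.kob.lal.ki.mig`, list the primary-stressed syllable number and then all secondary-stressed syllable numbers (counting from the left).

primary 2, secondary 4, 5, 6, 8

Weights: 1 bi L, 2 dra: L, 3 ka: L, 4 glu: L, 5 kob H, 6 lal H, 7 ki L, 8 mig H.
Parse left to right (heavy = foot alone; LL = one foot; stranded L unfooted): (bi.ˈdra:) (ka:.ˈglu:) (ˈkob) (ˈlal) ki (ˈmig).
Foot heads: 2, 4, 5, 6, 8.
Primary stress on the leftmost head = syllable 2.
Secondary stress on 4, 5, 6, 8: bi.ˈdra:.ka:.ˌglu:.ˌkob.ˌlal.ki.ˌmig.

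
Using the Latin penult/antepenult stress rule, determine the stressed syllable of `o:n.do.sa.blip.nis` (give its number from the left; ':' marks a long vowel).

Classical Latin: stress the penult if heavy (long vowel or closed), else the antepenult.
Weights: 3 sa L, 4 blip H, 5 nis H.
The penult (syllable 4, blip) is heavy, so it takes stress.
Stress on syllable 4: o:n.do.sa.ˈblip.nis.

4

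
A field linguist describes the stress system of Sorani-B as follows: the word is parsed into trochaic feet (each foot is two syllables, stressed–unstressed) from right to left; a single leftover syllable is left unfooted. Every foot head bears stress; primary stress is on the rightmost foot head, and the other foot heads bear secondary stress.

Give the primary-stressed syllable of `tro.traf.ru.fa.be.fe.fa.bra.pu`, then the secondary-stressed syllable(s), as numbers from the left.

Parse right to left into trochaic (ˈσσ) feet: tro (ˈtraf.ru) (ˈfa.be) (ˈfe.fa) (ˈbra.pu). Syllable 1 is left unfooted.
Foot heads (stressed positions): 2, 4, 6, 8.
End Rule Rightmost: primary stress on the rightmost head = syllable 8.
Secondary stress on 2, 4, 6: tro.ˌtraf.ru.ˌfa.be.ˌfe.fa.ˈbra.pu.

primary 8, secondary 2, 4, 6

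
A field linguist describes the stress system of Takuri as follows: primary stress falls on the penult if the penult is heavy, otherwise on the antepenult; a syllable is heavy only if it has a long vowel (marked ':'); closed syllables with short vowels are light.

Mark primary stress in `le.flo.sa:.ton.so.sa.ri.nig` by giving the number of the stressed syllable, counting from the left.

6

Weights: 6 sa L, 7 ri L, 8 nig L.
The penult (syllable 7, ri) is light, so stress falls on the antepenult (syllable 6, sa).
Primary stress: syllable 6 → le.flo.sa:.ton.so.ˈsa.ri.nig.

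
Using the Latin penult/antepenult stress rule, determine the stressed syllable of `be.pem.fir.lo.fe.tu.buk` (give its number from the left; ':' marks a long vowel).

5

Classical Latin: stress the penult if heavy (long vowel or closed), else the antepenult.
Weights: 5 fe L, 6 tu L, 7 buk H.
The penult (syllable 6, tu) is light, so stress falls on the antepenult (syllable 5, fe).
Stress on syllable 5: be.pem.fir.lo.ˈfe.tu.buk.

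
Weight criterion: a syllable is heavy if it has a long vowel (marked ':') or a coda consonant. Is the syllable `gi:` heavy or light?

heavy

`gi:`: long vowel, open (no coda). Long vowel → heavy.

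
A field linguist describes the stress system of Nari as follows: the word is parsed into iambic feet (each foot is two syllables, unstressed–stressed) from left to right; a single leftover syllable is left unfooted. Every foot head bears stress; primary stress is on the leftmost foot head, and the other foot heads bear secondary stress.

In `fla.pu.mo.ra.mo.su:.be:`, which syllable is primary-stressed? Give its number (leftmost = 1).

2

Parse left to right into iambic (σˈσ) feet: (fla.ˈpu) (mo.ˈra) (mo.ˈsu:) be:. Syllable 7 is left unfooted.
Foot heads (stressed positions): 2, 4, 6.
End Rule Leftmost: primary stress on the leftmost head = syllable 2.
Primary stress: syllable 2 → fla.ˈpu.mo.ra.mo.su:.be:.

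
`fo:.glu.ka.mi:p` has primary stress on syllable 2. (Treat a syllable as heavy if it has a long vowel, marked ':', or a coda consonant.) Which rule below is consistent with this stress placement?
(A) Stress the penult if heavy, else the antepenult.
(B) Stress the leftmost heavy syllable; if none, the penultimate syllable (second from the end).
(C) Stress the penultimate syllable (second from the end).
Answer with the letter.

A

Rule A → syllable 2 ✓.
Rule B → syllable 1 (observed: 2).
Rule C → syllable 3 (observed: 2).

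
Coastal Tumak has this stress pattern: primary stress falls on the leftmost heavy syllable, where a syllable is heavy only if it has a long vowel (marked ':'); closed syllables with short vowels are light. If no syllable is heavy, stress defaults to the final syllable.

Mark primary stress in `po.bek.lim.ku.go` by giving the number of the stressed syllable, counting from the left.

5

Weights: 1 po L, 2 bek L, 3 lim L, 4 ku L, 5 go L.
No heavy syllable in the domain; default to the final syllable = syllable 5.
Primary stress: syllable 5 → po.bek.lim.ku.ˈgo.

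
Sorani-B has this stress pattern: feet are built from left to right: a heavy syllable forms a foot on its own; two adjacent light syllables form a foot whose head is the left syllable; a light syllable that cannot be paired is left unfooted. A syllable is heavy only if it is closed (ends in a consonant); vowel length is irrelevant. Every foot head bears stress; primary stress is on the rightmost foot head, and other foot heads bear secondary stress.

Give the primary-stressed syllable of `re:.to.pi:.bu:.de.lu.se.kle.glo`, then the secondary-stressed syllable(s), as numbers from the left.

primary 7, secondary 1, 3, 5

Weights: 1 re: L, 2 to L, 3 pi: L, 4 bu: L, 5 de L, 6 lu L, 7 se L, 8 kle L, 9 glo L.
Parse left to right (heavy = foot alone; LL = one foot; stranded L unfooted): (ˈre:.to) (ˈpi:.bu:) (ˈde.lu) (ˈse.kle) glo.
Foot heads: 1, 3, 5, 7.
Primary stress on the rightmost head = syllable 7.
Secondary stress on 1, 3, 5: ˌre:.to.ˌpi:.bu:.ˌde.lu.ˈse.kle.glo.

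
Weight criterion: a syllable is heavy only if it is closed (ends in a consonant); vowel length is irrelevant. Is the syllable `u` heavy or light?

`u`: short vowel, open (no coda). Open (no coda) → light.

light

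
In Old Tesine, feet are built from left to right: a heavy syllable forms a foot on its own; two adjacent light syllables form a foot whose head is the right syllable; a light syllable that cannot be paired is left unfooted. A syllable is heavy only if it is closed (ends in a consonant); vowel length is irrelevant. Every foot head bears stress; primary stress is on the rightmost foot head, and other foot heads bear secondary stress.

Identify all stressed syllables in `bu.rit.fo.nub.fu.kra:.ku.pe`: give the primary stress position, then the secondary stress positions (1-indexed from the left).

Weights: 1 bu L, 2 rit H, 3 fo L, 4 nub H, 5 fu L, 6 kra: L, 7 ku L, 8 pe L.
Parse left to right (heavy = foot alone; LL = one foot; stranded L unfooted): bu (ˈrit) fo (ˈnub) (fu.ˈkra:) (ku.ˈpe).
Foot heads: 2, 4, 6, 8.
Primary stress on the rightmost head = syllable 8.
Secondary stress on 2, 4, 6: bu.ˌrit.fo.ˌnub.fu.ˌkra:.ku.ˈpe.

primary 8, secondary 2, 4, 6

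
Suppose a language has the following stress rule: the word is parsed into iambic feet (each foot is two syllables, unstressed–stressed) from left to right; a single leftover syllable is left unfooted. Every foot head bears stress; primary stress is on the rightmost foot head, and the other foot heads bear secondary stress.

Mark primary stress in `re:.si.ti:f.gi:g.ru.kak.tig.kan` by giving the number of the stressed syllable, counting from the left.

8

Parse left to right into iambic (σˈσ) feet: (re:.ˈsi) (ti:f.ˈgi:g) (ru.ˈkak) (tig.ˈkan).
Foot heads (stressed positions): 2, 4, 6, 8.
End Rule Rightmost: primary stress on the rightmost head = syllable 8.
Primary stress: syllable 8 → re:.si.ti:f.gi:g.ru.kak.tig.ˈkan.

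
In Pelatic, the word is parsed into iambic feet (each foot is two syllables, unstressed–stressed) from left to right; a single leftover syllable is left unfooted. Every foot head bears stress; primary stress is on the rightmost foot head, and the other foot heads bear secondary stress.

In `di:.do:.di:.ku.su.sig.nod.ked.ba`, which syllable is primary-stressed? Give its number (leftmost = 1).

8

Parse left to right into iambic (σˈσ) feet: (di:.ˈdo:) (di:.ˈku) (su.ˈsig) (nod.ˈked) ba. Syllable 9 is left unfooted.
Foot heads (stressed positions): 2, 4, 6, 8.
End Rule Rightmost: primary stress on the rightmost head = syllable 8.
Primary stress: syllable 8 → di:.do:.di:.ku.su.sig.nod.ˈked.ba.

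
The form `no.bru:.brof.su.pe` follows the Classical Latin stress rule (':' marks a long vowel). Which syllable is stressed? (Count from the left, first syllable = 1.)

3

Classical Latin: stress the penult if heavy (long vowel or closed), else the antepenult.
Weights: 3 brof H, 4 su L, 5 pe L.
The penult (syllable 4, su) is light, so stress falls on the antepenult (syllable 3, brof).
Stress on syllable 3: no.bru:.ˈbrof.su.pe.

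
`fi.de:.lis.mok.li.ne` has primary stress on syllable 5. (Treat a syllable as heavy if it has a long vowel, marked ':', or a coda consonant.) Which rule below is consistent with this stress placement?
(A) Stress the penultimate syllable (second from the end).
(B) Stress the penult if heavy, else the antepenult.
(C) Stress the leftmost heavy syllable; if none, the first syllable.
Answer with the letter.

A

Rule A → syllable 5 ✓.
Rule B → syllable 4 (observed: 5).
Rule C → syllable 2 (observed: 5).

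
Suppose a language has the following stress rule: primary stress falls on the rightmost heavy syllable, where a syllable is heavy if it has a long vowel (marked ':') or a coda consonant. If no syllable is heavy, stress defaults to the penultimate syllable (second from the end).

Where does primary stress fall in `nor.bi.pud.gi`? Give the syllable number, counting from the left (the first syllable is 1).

Weights: 1 nor H, 2 bi L, 3 pud H, 4 gi L.
Heavy syllables in the domain: 1, 3. The rightmost is syllable 3 (pud).
Primary stress: syllable 3 → nor.bi.ˈpud.gi.

3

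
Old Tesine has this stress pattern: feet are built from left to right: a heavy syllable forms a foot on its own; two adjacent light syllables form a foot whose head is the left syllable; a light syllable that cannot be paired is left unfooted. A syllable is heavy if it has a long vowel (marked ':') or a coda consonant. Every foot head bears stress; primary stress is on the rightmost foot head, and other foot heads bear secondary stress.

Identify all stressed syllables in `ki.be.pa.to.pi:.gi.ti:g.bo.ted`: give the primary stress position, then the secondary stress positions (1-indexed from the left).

primary 9, secondary 1, 3, 5, 7

Weights: 1 ki L, 2 be L, 3 pa L, 4 to L, 5 pi: H, 6 gi L, 7 ti:g H, 8 bo L, 9 ted H.
Parse left to right (heavy = foot alone; LL = one foot; stranded L unfooted): (ˈki.be) (ˈpa.to) (ˈpi:) gi (ˈti:g) bo (ˈted).
Foot heads: 1, 3, 5, 7, 9.
Primary stress on the rightmost head = syllable 9.
Secondary stress on 1, 3, 5, 7: ˌki.be.ˌpa.to.ˌpi:.gi.ˌti:g.bo.ˈted.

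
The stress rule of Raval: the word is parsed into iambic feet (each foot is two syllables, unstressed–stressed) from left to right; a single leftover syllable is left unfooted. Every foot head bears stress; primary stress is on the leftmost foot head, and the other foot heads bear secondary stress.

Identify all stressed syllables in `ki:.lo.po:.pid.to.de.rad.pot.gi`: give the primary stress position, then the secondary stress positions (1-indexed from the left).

primary 2, secondary 4, 6, 8

Parse left to right into iambic (σˈσ) feet: (ki:.ˈlo) (po:.ˈpid) (to.ˈde) (rad.ˈpot) gi. Syllable 9 is left unfooted.
Foot heads (stressed positions): 2, 4, 6, 8.
End Rule Leftmost: primary stress on the leftmost head = syllable 2.
Secondary stress on 4, 6, 8: ki:.ˈlo.po:.ˌpid.to.ˌde.rad.ˌpot.gi.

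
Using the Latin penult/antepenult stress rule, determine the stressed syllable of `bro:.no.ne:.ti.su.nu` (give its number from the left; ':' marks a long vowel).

4

Classical Latin: stress the penult if heavy (long vowel or closed), else the antepenult.
Weights: 4 ti L, 5 su L, 6 nu L.
The penult (syllable 5, su) is light, so stress falls on the antepenult (syllable 4, ti).
Stress on syllable 4: bro:.no.ne:.ˈti.su.nu.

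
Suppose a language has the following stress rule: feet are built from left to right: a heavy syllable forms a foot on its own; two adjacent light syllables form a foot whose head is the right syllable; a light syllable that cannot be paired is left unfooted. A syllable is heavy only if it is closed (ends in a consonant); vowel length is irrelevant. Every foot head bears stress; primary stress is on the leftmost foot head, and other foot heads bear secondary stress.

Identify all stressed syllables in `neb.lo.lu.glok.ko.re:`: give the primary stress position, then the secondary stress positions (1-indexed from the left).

primary 1, secondary 3, 4, 6

Weights: 1 neb H, 2 lo L, 3 lu L, 4 glok H, 5 ko L, 6 re: L.
Parse left to right (heavy = foot alone; LL = one foot; stranded L unfooted): (ˈneb) (lo.ˈlu) (ˈglok) (ko.ˈre:).
Foot heads: 1, 3, 4, 6.
Primary stress on the leftmost head = syllable 1.
Secondary stress on 3, 4, 6: ˈneb.lo.ˌlu.ˌglok.ko.ˌre:.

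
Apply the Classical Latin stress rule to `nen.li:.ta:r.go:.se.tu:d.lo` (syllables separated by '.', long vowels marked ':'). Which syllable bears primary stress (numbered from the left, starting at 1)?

Classical Latin: stress the penult if heavy (long vowel or closed), else the antepenult.
Weights: 5 se L, 6 tu:d H, 7 lo L.
The penult (syllable 6, tu:d) is heavy, so it takes stress.
Stress on syllable 6: nen.li:.ta:r.go:.se.ˈtu:d.lo.

6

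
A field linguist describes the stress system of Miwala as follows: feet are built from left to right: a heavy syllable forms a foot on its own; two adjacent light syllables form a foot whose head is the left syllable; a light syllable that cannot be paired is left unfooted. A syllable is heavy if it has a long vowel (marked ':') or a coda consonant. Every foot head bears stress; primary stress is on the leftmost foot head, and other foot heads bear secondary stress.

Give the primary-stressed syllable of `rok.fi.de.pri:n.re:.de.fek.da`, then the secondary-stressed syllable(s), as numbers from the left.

Weights: 1 rok H, 2 fi L, 3 de L, 4 pri:n H, 5 re: H, 6 de L, 7 fek H, 8 da L.
Parse left to right (heavy = foot alone; LL = one foot; stranded L unfooted): (ˈrok) (ˈfi.de) (ˈpri:n) (ˈre:) de (ˈfek) da.
Foot heads: 1, 2, 4, 5, 7.
Primary stress on the leftmost head = syllable 1.
Secondary stress on 2, 4, 5, 7: ˈrok.ˌfi.de.ˌpri:n.ˌre:.de.ˌfek.da.

primary 1, secondary 2, 4, 5, 7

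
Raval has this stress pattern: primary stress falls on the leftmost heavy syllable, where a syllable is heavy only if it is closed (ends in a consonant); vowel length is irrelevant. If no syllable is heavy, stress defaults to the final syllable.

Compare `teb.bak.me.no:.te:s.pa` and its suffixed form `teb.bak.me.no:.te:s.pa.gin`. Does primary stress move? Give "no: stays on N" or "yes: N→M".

Base `teb.bak.me.no:.te:s.pa` (6 syllables):
  Weights: 1 teb H, 2 bak H, 3 me L, 4 no: L, 5 te:s H, 6 pa L.
  Heavy syllables in the domain: 1, 2, 5. The leftmost is syllable 1 (teb).
  → primary stress on syllable 1.
Suffixed `teb.bak.me.no:.te:s.pa.gin` (7 syllables):
  Weights: 1 teb H, 2 bak H, 3 me L, 4 no: L, 5 te:s H, 6 pa L, 7 gin H.
  Heavy syllables in the domain: 1, 2, 5, 7. The leftmost is syllable 1 (teb).
  → primary stress on syllable 1.

no: stays on 1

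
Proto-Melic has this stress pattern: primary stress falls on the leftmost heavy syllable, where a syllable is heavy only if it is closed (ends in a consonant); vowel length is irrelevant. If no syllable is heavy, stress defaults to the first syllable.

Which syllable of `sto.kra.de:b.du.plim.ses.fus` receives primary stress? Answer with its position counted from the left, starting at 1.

Weights: 1 sto L, 2 kra L, 3 de:b H, 4 du L, 5 plim H, 6 ses H, 7 fus H.
Heavy syllables in the domain: 3, 5, 6, 7. The leftmost is syllable 3 (de:b).
Primary stress: syllable 3 → sto.kra.ˈde:b.du.plim.ses.fus.

3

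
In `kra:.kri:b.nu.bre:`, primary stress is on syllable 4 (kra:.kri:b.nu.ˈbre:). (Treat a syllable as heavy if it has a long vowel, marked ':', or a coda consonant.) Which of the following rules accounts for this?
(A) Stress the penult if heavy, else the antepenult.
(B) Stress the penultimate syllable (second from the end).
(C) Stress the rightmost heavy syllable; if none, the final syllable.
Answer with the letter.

C

Rule A → syllable 2 (observed: 4).
Rule B → syllable 3 (observed: 4).
Rule C → syllable 4 ✓.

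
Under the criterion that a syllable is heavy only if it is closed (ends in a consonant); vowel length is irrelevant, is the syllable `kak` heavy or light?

`kak`: short vowel, closed (coda /k/). Closed (coda /k/) → heavy.

heavy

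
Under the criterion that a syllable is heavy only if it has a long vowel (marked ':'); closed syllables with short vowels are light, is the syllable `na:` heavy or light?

`na:`: long vowel, open (no coda). Long vowel → heavy.

heavy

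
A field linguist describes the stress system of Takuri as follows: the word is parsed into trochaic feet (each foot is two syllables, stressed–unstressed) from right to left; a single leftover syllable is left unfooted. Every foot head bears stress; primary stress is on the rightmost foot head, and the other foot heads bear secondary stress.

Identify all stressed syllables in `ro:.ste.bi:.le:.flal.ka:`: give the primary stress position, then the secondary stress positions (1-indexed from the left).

primary 5, secondary 1, 3

Parse right to left into trochaic (ˈσσ) feet: (ˈro:.ste) (ˈbi:.le:) (ˈflal.ka:).
Foot heads (stressed positions): 1, 3, 5.
End Rule Rightmost: primary stress on the rightmost head = syllable 5.
Secondary stress on 1, 3: ˌro:.ste.ˌbi:.le:.ˈflal.ka:.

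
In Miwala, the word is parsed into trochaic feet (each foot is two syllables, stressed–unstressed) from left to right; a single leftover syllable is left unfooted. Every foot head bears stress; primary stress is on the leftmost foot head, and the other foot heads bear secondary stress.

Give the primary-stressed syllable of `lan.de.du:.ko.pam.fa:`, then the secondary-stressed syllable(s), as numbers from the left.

primary 1, secondary 3, 5

Parse left to right into trochaic (ˈσσ) feet: (ˈlan.de) (ˈdu:.ko) (ˈpam.fa:).
Foot heads (stressed positions): 1, 3, 5.
End Rule Leftmost: primary stress on the leftmost head = syllable 1.
Secondary stress on 3, 5: ˈlan.de.ˌdu:.ko.ˌpam.fa:.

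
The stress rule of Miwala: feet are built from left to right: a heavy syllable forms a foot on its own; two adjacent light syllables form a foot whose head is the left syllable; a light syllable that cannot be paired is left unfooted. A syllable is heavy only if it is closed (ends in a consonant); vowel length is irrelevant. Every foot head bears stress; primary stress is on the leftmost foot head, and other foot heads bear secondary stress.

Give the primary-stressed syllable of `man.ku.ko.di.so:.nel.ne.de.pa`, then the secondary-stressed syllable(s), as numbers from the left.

Weights: 1 man H, 2 ku L, 3 ko L, 4 di L, 5 so: L, 6 nel H, 7 ne L, 8 de L, 9 pa L.
Parse left to right (heavy = foot alone; LL = one foot; stranded L unfooted): (ˈman) (ˈku.ko) (ˈdi.so:) (ˈnel) (ˈne.de) pa.
Foot heads: 1, 2, 4, 6, 7.
Primary stress on the leftmost head = syllable 1.
Secondary stress on 2, 4, 6, 7: ˈman.ˌku.ko.ˌdi.so:.ˌnel.ˌne.de.pa.

primary 1, secondary 2, 4, 6, 7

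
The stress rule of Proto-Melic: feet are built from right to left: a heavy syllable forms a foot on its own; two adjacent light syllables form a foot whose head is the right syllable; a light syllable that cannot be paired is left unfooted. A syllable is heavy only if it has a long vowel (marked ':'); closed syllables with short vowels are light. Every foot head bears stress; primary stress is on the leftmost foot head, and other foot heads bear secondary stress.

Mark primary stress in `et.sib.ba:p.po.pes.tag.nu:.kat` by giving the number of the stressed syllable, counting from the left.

2

Weights: 1 et L, 2 sib L, 3 ba:p H, 4 po L, 5 pes L, 6 tag L, 7 nu: H, 8 kat L.
Parse right to left (heavy = foot alone; LL = one foot; stranded L unfooted): (et.ˈsib) (ˈba:p) po (pes.ˈtag) (ˈnu:) kat.
Foot heads: 2, 3, 6, 7.
Primary stress on the leftmost head = syllable 2.
Primary stress: syllable 2 → et.ˈsib.ba:p.po.pes.tag.nu:.kat.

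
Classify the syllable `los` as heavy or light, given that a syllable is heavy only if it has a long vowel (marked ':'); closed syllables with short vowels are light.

`los`: short vowel, closed (coda /s/). Short vowel → light.

light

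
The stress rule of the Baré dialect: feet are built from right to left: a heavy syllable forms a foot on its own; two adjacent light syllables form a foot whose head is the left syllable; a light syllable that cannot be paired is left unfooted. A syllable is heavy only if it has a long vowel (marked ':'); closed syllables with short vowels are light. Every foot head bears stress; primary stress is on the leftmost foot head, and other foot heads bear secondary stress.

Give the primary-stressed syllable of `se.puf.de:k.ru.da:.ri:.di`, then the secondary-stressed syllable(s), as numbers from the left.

primary 1, secondary 3, 5, 6

Weights: 1 se L, 2 puf L, 3 de:k H, 4 ru L, 5 da: H, 6 ri: H, 7 di L.
Parse right to left (heavy = foot alone; LL = one foot; stranded L unfooted): (ˈse.puf) (ˈde:k) ru (ˈda:) (ˈri:) di.
Foot heads: 1, 3, 5, 6.
Primary stress on the leftmost head = syllable 1.
Secondary stress on 3, 5, 6: ˈse.puf.ˌde:k.ru.ˌda:.ˌri:.di.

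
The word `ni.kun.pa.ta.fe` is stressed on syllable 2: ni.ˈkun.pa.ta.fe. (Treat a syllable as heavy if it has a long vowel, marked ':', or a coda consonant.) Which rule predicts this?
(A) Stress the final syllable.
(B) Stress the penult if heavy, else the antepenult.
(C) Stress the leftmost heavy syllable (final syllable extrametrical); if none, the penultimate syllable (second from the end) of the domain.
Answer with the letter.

Rule A → syllable 5 (observed: 2).
Rule B → syllable 3 (observed: 2).
Rule C → syllable 2 ✓.

C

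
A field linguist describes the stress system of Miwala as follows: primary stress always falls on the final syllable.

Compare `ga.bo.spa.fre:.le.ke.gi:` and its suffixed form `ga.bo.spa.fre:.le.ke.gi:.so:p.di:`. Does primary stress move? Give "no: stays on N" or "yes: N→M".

Base `ga.bo.spa.fre:.le.ke.gi:` (7 syllables):
  The word has 7 syllables; the final syllable is syllable 7 (gi:).
  → primary stress on syllable 7.
Suffixed `ga.bo.spa.fre:.le.ke.gi:.so:p.di:` (9 syllables):
  The word has 9 syllables; the final syllable is syllable 9 (di:).
  → primary stress on syllable 9.

yes: 7→9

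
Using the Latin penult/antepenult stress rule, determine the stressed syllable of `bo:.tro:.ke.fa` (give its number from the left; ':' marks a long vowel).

2

Classical Latin: stress the penult if heavy (long vowel or closed), else the antepenult.
Weights: 2 tro: H, 3 ke L, 4 fa L.
The penult (syllable 3, ke) is light, so stress falls on the antepenult (syllable 2, tro:).
Stress on syllable 2: bo:.ˈtro:.ke.fa.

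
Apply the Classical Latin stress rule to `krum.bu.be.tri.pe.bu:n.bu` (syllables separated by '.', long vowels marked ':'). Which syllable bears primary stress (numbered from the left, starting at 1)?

6

Classical Latin: stress the penult if heavy (long vowel or closed), else the antepenult.
Weights: 5 pe L, 6 bu:n H, 7 bu L.
The penult (syllable 6, bu:n) is heavy, so it takes stress.
Stress on syllable 6: krum.bu.be.tri.pe.ˈbu:n.bu.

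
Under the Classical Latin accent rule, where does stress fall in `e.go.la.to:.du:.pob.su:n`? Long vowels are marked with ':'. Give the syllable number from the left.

Classical Latin: stress the penult if heavy (long vowel or closed), else the antepenult.
Weights: 5 du: H, 6 pob H, 7 su:n H.
The penult (syllable 6, pob) is heavy, so it takes stress.
Stress on syllable 6: e.go.la.to:.du:.ˈpob.su:n.

6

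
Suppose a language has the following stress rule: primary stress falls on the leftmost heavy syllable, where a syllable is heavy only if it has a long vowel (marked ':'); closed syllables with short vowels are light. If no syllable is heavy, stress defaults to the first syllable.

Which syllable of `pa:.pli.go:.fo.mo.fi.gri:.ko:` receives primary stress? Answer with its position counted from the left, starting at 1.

Weights: 1 pa: H, 2 pli L, 3 go: H, 4 fo L, 5 mo L, 6 fi L, 7 gri: H, 8 ko: H.
Heavy syllables in the domain: 1, 3, 7, 8. The leftmost is syllable 1 (pa:).
Primary stress: syllable 1 → ˈpa:.pli.go:.fo.mo.fi.gri:.ko:.

1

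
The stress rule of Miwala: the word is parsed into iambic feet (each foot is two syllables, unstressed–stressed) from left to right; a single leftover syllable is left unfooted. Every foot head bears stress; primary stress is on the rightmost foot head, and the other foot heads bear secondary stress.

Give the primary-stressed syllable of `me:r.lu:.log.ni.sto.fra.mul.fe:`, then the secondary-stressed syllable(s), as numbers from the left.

Parse left to right into iambic (σˈσ) feet: (me:r.ˈlu:) (log.ˈni) (sto.ˈfra) (mul.ˈfe:).
Foot heads (stressed positions): 2, 4, 6, 8.
End Rule Rightmost: primary stress on the rightmost head = syllable 8.
Secondary stress on 2, 4, 6: me:r.ˌlu:.log.ˌni.sto.ˌfra.mul.ˈfe:.

primary 8, secondary 2, 4, 6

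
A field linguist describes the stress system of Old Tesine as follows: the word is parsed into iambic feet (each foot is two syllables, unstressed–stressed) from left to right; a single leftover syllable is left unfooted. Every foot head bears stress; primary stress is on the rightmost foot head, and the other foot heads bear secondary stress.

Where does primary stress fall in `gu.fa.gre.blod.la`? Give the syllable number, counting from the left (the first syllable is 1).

4

Parse left to right into iambic (σˈσ) feet: (gu.ˈfa) (gre.ˈblod) la. Syllable 5 is left unfooted.
Foot heads (stressed positions): 2, 4.
End Rule Rightmost: primary stress on the rightmost head = syllable 4.
Primary stress: syllable 4 → gu.fa.gre.ˈblod.la.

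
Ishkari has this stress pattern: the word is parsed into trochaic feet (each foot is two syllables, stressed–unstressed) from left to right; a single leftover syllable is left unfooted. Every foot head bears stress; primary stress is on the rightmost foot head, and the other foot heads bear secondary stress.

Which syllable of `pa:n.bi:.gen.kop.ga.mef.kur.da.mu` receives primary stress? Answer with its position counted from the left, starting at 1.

7

Parse left to right into trochaic (ˈσσ) feet: (ˈpa:n.bi:) (ˈgen.kop) (ˈga.mef) (ˈkur.da) mu. Syllable 9 is left unfooted.
Foot heads (stressed positions): 1, 3, 5, 7.
End Rule Rightmost: primary stress on the rightmost head = syllable 7.
Primary stress: syllable 7 → pa:n.bi:.gen.kop.ga.mef.ˈkur.da.mu.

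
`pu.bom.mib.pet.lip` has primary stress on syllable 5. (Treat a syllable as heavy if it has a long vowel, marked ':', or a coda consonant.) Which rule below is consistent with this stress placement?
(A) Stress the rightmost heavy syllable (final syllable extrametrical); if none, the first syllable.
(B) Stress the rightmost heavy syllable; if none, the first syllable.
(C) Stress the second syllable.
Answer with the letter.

Rule A → syllable 4 (observed: 5).
Rule B → syllable 5 ✓.
Rule C → syllable 2 (observed: 5).

B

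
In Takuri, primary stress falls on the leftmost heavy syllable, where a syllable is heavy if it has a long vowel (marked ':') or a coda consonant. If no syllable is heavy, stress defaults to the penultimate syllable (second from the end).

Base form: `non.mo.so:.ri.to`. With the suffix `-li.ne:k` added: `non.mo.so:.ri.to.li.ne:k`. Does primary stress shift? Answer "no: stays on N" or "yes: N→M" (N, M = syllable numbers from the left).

Base `non.mo.so:.ri.to` (5 syllables):
  Weights: 1 non H, 2 mo L, 3 so: H, 4 ri L, 5 to L.
  Heavy syllables in the domain: 1, 3. The leftmost is syllable 1 (non).
  → primary stress on syllable 1.
Suffixed `non.mo.so:.ri.to.li.ne:k` (7 syllables):
  Weights: 1 non H, 2 mo L, 3 so: H, 4 ri L, 5 to L, 6 li L, 7 ne:k H.
  Heavy syllables in the domain: 1, 3, 7. The leftmost is syllable 1 (non).
  → primary stress on syllable 1.

no: stays on 1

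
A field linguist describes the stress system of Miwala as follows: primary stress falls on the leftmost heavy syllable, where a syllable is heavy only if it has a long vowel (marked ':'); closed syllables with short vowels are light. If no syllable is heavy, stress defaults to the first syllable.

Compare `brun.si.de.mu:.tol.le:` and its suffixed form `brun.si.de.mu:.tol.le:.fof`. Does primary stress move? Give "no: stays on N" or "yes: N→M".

no: stays on 4

Base `brun.si.de.mu:.tol.le:` (6 syllables):
  Weights: 1 brun L, 2 si L, 3 de L, 4 mu: H, 5 tol L, 6 le: H.
  Heavy syllables in the domain: 4, 6. The leftmost is syllable 4 (mu:).
  → primary stress on syllable 4.
Suffixed `brun.si.de.mu:.tol.le:.fof` (7 syllables):
  Weights: 1 brun L, 2 si L, 3 de L, 4 mu: H, 5 tol L, 6 le: H, 7 fof L.
  Heavy syllables in the domain: 4, 6. The leftmost is syllable 4 (mu:).
  → primary stress on syllable 4.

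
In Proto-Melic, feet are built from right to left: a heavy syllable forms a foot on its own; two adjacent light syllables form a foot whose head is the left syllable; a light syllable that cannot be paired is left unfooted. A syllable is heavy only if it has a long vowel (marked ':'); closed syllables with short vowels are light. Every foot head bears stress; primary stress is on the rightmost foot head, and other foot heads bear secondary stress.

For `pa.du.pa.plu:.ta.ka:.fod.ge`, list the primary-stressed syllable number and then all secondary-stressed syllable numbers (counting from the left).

primary 7, secondary 2, 4, 6

Weights: 1 pa L, 2 du L, 3 pa L, 4 plu: H, 5 ta L, 6 ka: H, 7 fod L, 8 ge L.
Parse right to left (heavy = foot alone; LL = one foot; stranded L unfooted): pa (ˈdu.pa) (ˈplu:) ta (ˈka:) (ˈfod.ge).
Foot heads: 2, 4, 6, 7.
Primary stress on the rightmost head = syllable 7.
Secondary stress on 2, 4, 6: pa.ˌdu.pa.ˌplu:.ta.ˌka:.ˈfod.ge.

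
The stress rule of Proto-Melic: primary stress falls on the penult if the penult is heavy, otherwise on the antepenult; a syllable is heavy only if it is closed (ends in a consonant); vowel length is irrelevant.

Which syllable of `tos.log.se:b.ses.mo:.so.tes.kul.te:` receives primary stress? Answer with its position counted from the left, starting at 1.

8

Weights: 7 tes H, 8 kul H, 9 te: L.
The penult (syllable 8, kul) is heavy, so it takes stress.
Primary stress: syllable 8 → tos.log.se:b.ses.mo:.so.tes.ˈkul.te:.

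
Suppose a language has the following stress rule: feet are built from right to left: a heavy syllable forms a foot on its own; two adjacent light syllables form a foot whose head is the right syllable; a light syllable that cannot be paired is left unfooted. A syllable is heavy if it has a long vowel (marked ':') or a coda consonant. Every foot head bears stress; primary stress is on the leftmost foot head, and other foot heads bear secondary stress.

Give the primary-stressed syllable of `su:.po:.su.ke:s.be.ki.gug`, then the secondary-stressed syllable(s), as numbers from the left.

primary 1, secondary 2, 4, 6, 7

Weights: 1 su: H, 2 po: H, 3 su L, 4 ke:s H, 5 be L, 6 ki L, 7 gug H.
Parse right to left (heavy = foot alone; LL = one foot; stranded L unfooted): (ˈsu:) (ˈpo:) su (ˈke:s) (be.ˈki) (ˈgug).
Foot heads: 1, 2, 4, 6, 7.
Primary stress on the leftmost head = syllable 1.
Secondary stress on 2, 4, 6, 7: ˈsu:.ˌpo:.su.ˌke:s.be.ˌki.ˌgug.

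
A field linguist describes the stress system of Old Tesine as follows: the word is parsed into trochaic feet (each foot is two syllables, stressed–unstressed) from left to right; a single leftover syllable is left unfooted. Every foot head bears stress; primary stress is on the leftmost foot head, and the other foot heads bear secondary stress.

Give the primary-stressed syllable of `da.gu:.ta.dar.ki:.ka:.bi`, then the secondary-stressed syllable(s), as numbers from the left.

Parse left to right into trochaic (ˈσσ) feet: (ˈda.gu:) (ˈta.dar) (ˈki:.ka:) bi. Syllable 7 is left unfooted.
Foot heads (stressed positions): 1, 3, 5.
End Rule Leftmost: primary stress on the leftmost head = syllable 1.
Secondary stress on 3, 5: ˈda.gu:.ˌta.dar.ˌki:.ka:.bi.

primary 1, secondary 3, 5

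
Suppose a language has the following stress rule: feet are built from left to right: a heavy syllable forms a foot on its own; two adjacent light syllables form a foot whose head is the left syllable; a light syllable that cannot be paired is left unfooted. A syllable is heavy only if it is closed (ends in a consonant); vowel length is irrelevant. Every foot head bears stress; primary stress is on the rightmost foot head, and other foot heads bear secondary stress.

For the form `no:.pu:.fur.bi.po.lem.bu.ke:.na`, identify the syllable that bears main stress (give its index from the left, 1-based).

7

Weights: 1 no: L, 2 pu: L, 3 fur H, 4 bi L, 5 po L, 6 lem H, 7 bu L, 8 ke: L, 9 na L.
Parse left to right (heavy = foot alone; LL = one foot; stranded L unfooted): (ˈno:.pu:) (ˈfur) (ˈbi.po) (ˈlem) (ˈbu.ke:) na.
Foot heads: 1, 3, 4, 6, 7.
Primary stress on the rightmost head = syllable 7.
Primary stress: syllable 7 → no:.pu:.fur.bi.po.lem.ˈbu.ke:.na.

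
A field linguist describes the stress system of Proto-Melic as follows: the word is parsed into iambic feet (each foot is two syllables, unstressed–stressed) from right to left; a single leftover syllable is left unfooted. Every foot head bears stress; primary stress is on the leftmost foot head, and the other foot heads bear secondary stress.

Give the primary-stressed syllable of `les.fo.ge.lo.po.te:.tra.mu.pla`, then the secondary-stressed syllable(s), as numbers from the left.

primary 3, secondary 5, 7, 9

Parse right to left into iambic (σˈσ) feet: les (fo.ˈge) (lo.ˈpo) (te:.ˈtra) (mu.ˈpla). Syllable 1 is left unfooted.
Foot heads (stressed positions): 3, 5, 7, 9.
End Rule Leftmost: primary stress on the leftmost head = syllable 3.
Secondary stress on 5, 7, 9: les.fo.ˈge.lo.ˌpo.te:.ˌtra.mu.ˌpla.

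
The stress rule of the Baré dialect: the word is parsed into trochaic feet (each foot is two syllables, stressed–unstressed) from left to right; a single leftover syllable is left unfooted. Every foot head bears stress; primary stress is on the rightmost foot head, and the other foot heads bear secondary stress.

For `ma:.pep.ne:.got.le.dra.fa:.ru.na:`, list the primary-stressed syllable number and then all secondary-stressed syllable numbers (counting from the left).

primary 7, secondary 1, 3, 5

Parse left to right into trochaic (ˈσσ) feet: (ˈma:.pep) (ˈne:.got) (ˈle.dra) (ˈfa:.ru) na:. Syllable 9 is left unfooted.
Foot heads (stressed positions): 1, 3, 5, 7.
End Rule Rightmost: primary stress on the rightmost head = syllable 7.
Secondary stress on 1, 3, 5: ˌma:.pep.ˌne:.got.ˌle.dra.ˈfa:.ru.na:.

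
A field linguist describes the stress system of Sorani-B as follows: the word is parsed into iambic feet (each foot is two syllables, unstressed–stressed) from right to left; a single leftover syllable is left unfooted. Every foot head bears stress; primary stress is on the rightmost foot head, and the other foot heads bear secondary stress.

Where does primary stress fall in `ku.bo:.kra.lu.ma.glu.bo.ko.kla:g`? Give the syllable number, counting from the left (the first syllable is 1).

Parse right to left into iambic (σˈσ) feet: ku (bo:.ˈkra) (lu.ˈma) (glu.ˈbo) (ko.ˈkla:g). Syllable 1 is left unfooted.
Foot heads (stressed positions): 3, 5, 7, 9.
End Rule Rightmost: primary stress on the rightmost head = syllable 9.
Primary stress: syllable 9 → ku.bo:.kra.lu.ma.glu.bo.ko.ˈkla:g.

9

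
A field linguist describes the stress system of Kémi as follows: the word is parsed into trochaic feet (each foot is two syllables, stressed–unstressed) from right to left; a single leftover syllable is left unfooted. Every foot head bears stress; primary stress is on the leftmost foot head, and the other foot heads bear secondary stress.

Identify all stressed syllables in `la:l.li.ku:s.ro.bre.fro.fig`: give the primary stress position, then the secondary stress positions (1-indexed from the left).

primary 2, secondary 4, 6

Parse right to left into trochaic (ˈσσ) feet: la:l (ˈli.ku:s) (ˈro.bre) (ˈfro.fig). Syllable 1 is left unfooted.
Foot heads (stressed positions): 2, 4, 6.
End Rule Leftmost: primary stress on the leftmost head = syllable 2.
Secondary stress on 4, 6: la:l.ˈli.ku:s.ˌro.bre.ˌfro.fig.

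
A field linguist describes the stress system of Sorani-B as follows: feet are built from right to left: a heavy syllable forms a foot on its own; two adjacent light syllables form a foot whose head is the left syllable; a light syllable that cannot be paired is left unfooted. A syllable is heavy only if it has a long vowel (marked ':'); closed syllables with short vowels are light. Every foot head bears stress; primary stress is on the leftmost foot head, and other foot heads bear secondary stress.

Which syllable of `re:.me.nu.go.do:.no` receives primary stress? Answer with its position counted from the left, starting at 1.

Weights: 1 re: H, 2 me L, 3 nu L, 4 go L, 5 do: H, 6 no L.
Parse right to left (heavy = foot alone; LL = one foot; stranded L unfooted): (ˈre:) me (ˈnu.go) (ˈdo:) no.
Foot heads: 1, 3, 5.
Primary stress on the leftmost head = syllable 1.
Primary stress: syllable 1 → ˈre:.me.nu.go.do:.no.

1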